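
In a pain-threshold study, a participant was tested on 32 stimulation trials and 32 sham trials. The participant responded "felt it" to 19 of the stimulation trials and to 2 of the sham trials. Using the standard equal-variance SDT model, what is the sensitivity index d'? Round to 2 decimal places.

d' = 1.77

H = 19/32 = 0.5938
FA = 2/32 = 0.0625
z(H) = z(0.5938) = 0.2373
z(FA) = z(0.0625) = -1.5341
d' = z(H) − z(FA) = 0.2373 − (-1.5341) = 1.7714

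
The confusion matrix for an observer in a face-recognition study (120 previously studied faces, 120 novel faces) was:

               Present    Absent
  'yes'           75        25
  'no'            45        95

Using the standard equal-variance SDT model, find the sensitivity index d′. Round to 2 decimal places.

H = 75/120 = 0.6250
FA = 25/120 = 0.2083
z(H) = z(0.6250) = 0.319
z(FA) = z(0.2083) = -0.812
d' = z(H) − z(FA) = 0.319 − (-0.812) = 1.131

d′ = 1.13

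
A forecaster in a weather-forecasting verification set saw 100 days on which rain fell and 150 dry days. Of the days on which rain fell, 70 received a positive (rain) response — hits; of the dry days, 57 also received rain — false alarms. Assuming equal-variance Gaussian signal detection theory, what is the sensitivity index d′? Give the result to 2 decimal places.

H = 70/100 = 0.7000
FA = 57/150 = 0.3800
z(H) = 0.524
z(FA) = -0.305
d' = z(H) − z(FA) = 0.524 − (-0.305) = 0.829

d′ = 0.83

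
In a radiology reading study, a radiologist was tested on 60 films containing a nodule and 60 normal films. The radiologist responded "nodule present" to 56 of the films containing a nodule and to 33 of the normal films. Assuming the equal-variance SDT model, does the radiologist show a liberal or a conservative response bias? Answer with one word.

z(H) = 1.501, z(FA) = 0.126
c = −½·(z(H) + z(FA)) = -0.8135
c < 0 → liberal criterion (biased toward responding “yes”).

liberal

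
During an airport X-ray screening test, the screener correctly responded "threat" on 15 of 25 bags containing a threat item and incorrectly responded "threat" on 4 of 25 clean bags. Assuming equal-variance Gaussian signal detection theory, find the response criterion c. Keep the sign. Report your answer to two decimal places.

H = 15/25 = 0.6000
FA = 4/25 = 0.1600
z(H) = z(0.6000) = 0.253
z(FA) = z(0.1600) = -0.994
c = −½·[z(H) + z(FA)] = −0.5 × (0.253 + (-0.994)) = 0.3705
c > 0: the screener has a conservative response bias.

c = 0.37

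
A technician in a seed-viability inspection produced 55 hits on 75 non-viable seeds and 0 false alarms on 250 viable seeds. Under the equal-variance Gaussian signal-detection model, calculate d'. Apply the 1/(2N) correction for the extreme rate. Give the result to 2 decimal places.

d' = 3.50

The false-alarm rate is 0/250 = 0, so apply the 1/(2N) correction: FA → 1/(2·250) = 0.00200.
z(H) = z(0.73333) = 0.623
z(FA) = z(0.00200) = -2.878
d' = 0.623 − (-2.878) = 3.501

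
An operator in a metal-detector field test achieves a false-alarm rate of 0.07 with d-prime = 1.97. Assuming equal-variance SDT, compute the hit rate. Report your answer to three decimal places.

z(false-alarm rate) = z(0.07) = -1.4758
z(H) = z(FA) + d' = -1.4758 + 1.97 = 0.4942
hit rate = Φ(0.4942) = 0.6894

hit rate = 0.689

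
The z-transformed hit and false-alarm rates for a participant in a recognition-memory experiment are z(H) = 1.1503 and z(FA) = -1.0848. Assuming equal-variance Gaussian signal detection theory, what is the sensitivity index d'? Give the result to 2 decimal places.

d' = z(H) − z(FA) = 1.1503 − (-1.0848) = 2.2351

d' = 2.24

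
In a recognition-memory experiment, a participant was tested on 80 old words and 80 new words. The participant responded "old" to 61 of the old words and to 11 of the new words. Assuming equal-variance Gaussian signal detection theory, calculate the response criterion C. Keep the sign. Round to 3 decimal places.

H = 61/80 = 0.7625
FA = 11/80 = 0.1375
Φ⁻¹(0.7625) = 0.7144, Φ⁻¹(0.1375) = -1.0916
c = −½·[z(H) + z(FA)] = −0.5 × (0.7144 + (-1.0916)) = 0.1886

C = 0.189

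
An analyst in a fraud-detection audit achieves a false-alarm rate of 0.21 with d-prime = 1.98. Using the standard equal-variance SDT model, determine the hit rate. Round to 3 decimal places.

hit rate = 0.880

z(false-alarm rate) = z(0.21) = -0.8064
z(H) = z(FA) + d' = -0.8064 + 1.98 = 1.1736
hit rate = Φ(1.1736) = 0.8797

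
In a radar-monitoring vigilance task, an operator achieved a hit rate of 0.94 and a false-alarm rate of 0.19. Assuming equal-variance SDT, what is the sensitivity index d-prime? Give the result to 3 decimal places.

d-prime = 2.433

Φ⁻¹(H) = 1.5548
Φ⁻¹(FA) = -0.8779
d' = z(H) − z(FA) = 1.5548 − (-0.8779) = 2.4327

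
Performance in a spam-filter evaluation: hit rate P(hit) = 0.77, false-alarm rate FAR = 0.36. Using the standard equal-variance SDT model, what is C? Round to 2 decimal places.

C = -0.19

Φ⁻¹(H) = 0.7388
Φ⁻¹(FA) = -0.3585
c = −½·[z(H) + z(FA)] = −0.5 × (0.7388 + (-0.3585)) = -0.19015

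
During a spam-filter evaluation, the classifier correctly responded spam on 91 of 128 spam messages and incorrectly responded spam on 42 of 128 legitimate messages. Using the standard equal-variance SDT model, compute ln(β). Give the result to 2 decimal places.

ln β = -0.06

H = 91/128 = 0.7109
FA = 42/128 = 0.3281
Φ⁻¹(H) = Φ⁻¹(0.7109) = 0.556
Φ⁻¹(FA) = Φ⁻¹(0.3281) = -0.445
ln β = −½·[z(H)² − z(FA)²] = −0.5 × (0.309 − 0.198) = -0.0555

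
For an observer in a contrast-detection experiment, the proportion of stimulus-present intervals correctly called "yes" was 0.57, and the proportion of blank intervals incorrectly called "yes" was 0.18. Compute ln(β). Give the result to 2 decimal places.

ln β = 0.40

Φ⁻¹(H) = Φ⁻¹(0.57) = 0.176
Φ⁻¹(FA) = Φ⁻¹(0.18) = -0.915
ln β = −½·[z(H)² − z(FA)²] = −0.5 × (0.031 − 0.837) = 0.403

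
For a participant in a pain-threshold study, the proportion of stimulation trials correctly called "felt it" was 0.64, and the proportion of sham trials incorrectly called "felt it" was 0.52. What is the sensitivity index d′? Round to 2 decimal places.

d′ = 0.31

z(H) = z(0.64) = 0.358
z(FA) = z(0.52) = 0.050
d' = z(H) − z(FA) = 0.358 − 0.050 = 0.308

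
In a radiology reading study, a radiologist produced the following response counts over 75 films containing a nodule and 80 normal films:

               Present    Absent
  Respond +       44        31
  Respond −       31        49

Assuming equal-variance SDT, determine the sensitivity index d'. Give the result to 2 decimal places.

H = 44/75 = 0.5867
FA = 31/80 = 0.3875
z(H) = 0.2191
z(FA) = -0.2858
d' = z(H) − z(FA) = 0.2191 − (-0.2858) = 0.5049

d' = 0.50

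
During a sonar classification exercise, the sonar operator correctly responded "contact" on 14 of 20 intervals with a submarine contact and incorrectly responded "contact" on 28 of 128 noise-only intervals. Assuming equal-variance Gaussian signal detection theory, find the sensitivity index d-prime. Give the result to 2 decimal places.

H = 14/20 = 0.7000
FA = 28/128 = 0.2188
z(0.7000) = 0.524, z(0.2188) = -0.776
d' = z(H) − z(FA) = 0.524 − (-0.776) = 1.300

d-prime = 1.30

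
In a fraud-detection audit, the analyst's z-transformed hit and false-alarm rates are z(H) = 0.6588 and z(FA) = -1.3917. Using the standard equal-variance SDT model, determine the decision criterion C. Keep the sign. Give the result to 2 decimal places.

c = −½·[z(H) + z(FA)] = −½·(0.6588 + (-1.3917)) = 0.36645

C = 0.37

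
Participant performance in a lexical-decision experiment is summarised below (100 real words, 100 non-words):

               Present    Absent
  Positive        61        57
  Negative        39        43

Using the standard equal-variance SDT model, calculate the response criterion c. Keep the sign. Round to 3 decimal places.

H = 61/100 = 0.6100
FA = 57/100 = 0.5700
z(H) = 0.2793
z(FA) = 0.1764
c = −½·[z(H) + z(FA)] = −0.5 × (0.2793 + 0.1764) = -0.22785
c < 0: the participant has a liberal response bias.

c = -0.228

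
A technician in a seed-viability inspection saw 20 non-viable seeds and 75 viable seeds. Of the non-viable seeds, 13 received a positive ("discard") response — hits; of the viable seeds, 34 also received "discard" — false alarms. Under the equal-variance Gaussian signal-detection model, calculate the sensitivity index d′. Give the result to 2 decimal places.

d′ = 0.50

H = 13/20 = 0.6500
FA = 34/75 = 0.4533
z(H) = 0.385
z(FA) = -0.117
d' = z(H) − z(FA) = 0.385 − (-0.117) = 0.502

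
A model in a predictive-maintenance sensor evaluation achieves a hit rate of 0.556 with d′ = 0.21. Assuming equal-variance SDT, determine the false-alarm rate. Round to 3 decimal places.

false-alarm rate = 0.472

z(hit rate) = z(0.556) = 0.1408
z(FA) = z(H) − d' = 0.1408 − 0.21 = -0.0692
false-alarm rate = Φ(-0.0692) = 0.4724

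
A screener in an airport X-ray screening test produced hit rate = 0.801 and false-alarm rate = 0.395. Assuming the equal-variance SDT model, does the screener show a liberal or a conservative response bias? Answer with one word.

liberal

z(H) = 0.845, z(FA) = -0.266
c = −½·(z(H) + z(FA)) = -0.2895
c < 0 → liberal criterion (biased toward responding “yes”).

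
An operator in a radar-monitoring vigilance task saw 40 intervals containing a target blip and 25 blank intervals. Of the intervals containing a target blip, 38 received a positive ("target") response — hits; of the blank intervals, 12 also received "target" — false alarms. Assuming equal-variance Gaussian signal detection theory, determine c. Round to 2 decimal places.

H = 38/40 = 0.9500
FA = 12/25 = 0.4800
z(H) = 1.6449
z(FA) = -0.0502
c = −½·[z(H) + z(FA)] = −0.5 × (1.6449 + (-0.0502)) = -0.79735

c = -0.80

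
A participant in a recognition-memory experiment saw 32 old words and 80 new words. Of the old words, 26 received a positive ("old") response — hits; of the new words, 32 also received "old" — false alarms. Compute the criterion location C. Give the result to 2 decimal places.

C = -0.32

H = 26/32 = 0.8125
FA = 32/80 = 0.4000
z(0.8125) = 0.887, z(0.4000) = -0.253
c = −½·[z(H) + z(FA)] = −0.5 × (0.887 + (-0.253)) = -0.317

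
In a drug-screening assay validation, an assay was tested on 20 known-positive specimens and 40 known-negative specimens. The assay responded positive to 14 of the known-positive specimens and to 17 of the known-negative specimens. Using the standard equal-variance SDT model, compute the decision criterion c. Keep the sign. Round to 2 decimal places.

c = -0.17

H = 14/20 = 0.7000
FA = 17/40 = 0.4250
Φ⁻¹(H) = 0.524
Φ⁻¹(FA) = -0.189
c = −½·[z(H) + z(FA)] = −0.5 × (0.524 + (-0.189)) = -0.1675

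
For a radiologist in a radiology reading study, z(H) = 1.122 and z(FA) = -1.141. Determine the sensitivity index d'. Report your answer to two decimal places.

d' = z(H) − z(FA) = 1.122 − (-1.141) = 2.263

d' = 2.26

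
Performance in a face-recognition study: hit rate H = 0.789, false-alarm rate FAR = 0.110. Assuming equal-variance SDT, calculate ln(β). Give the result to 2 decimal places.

ln β = 0.43

Φ⁻¹(H) = 0.803
Φ⁻¹(FA) = -1.227
ln β = −½·[z(H)² − z(FA)²] = −0.5 × (0.645 − 1.506) = 0.4305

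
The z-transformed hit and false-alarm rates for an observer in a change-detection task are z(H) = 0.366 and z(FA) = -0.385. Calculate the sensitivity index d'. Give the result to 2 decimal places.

d' = z(H) − z(FA) = 0.366 − (-0.385) = 0.751

d' = 0.75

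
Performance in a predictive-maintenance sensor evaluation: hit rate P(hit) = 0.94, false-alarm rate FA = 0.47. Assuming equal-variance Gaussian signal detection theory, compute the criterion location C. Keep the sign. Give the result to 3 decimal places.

C = -0.740

z(0.94) = 1.5548, z(0.47) = -0.0753
c = −½·[z(H) + z(FA)] = −0.5 × (1.5548 + (-0.0753)) = -0.73975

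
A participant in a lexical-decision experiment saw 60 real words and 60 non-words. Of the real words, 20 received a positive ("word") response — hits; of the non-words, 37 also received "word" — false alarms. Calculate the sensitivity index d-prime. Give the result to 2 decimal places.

d-prime = -0.73

H = 20/60 = 0.3333
FA = 37/60 = 0.6167
z(0.3333) = -0.4308, z(0.6167) = 0.2968
d' = z(H) − z(FA) = -0.4308 − 0.2968 = -0.7276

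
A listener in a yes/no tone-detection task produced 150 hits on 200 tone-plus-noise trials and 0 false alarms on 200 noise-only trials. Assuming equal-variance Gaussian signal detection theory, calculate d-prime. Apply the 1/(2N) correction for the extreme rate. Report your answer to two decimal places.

The false-alarm rate is 0/200 = 0, so apply the 1/(2N) correction: FA → 1/(2·200) = 0.00250.
z(H) = z(0.75000) = 0.674
z(FA) = z(0.00250) = -2.807
d' = 0.674 − (-2.807) = 3.481

d-prime = 3.48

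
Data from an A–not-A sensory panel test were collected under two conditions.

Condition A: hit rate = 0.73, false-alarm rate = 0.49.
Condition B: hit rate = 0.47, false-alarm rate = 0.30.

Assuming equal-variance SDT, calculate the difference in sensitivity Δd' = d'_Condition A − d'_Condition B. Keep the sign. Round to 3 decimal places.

Δd' = 0.189

Condition A: z(0.73) = 0.6128, z(0.49) = -0.0251, d' = 0.6379
Condition B: z(0.47) = -0.0753, z(0.30) = -0.5244, d' = 0.4491
Δd' = d'_Condition A − d'_Condition B = 0.6379 − 0.4491 = 0.1888
Condition A has the higher sensitivity.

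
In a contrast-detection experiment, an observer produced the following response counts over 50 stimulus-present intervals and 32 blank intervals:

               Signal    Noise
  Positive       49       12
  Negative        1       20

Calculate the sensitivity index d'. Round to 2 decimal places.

d' = 2.37

H = 49/50 = 0.9800
FA = 12/32 = 0.3750
Φ⁻¹(H) = 2.0537
Φ⁻¹(FA) = -0.3186
d' = z(H) − z(FA) = 2.0537 − (-0.3186) = 2.3723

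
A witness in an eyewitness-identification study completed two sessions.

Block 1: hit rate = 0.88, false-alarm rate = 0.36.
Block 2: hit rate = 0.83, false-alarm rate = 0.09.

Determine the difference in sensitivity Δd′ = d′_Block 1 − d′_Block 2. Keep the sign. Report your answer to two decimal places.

Block 1: z(0.88) = 1.175, z(0.36) = -0.358, d' = 1.533
Block 2: z(0.83) = 0.954, z(0.09) = -1.341, d' = 2.295
Δd' = d'_Block 1 − d'_Block 2 = 1.533 − 2.295 = -0.762
Block 2 has the higher sensitivity.

Δd′ = -0.76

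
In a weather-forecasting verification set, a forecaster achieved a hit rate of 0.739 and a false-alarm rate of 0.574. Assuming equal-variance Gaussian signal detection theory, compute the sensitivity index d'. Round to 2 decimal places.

d' = 0.45

z(H) = z(0.739) = 0.6403
z(FA) = z(0.574) = 0.1866
d' = z(H) − z(FA) = 0.6403 − 0.1866 = 0.4537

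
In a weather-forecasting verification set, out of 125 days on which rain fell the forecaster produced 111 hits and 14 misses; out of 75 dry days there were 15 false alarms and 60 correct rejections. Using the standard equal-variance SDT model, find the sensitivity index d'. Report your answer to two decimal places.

H = 111/125 = 0.8880
FA = 15/75 = 0.2000
Φ⁻¹(H) = Φ⁻¹(0.8880) = 1.2160
Φ⁻¹(FA) = Φ⁻¹(0.2000) = -0.8416
d' = z(H) − z(FA) = 1.2160 − (-0.8416) = 2.0576

d' = 2.06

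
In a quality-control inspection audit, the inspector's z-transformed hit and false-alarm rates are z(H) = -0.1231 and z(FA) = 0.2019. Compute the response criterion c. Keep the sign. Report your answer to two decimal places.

c = −½·[z(H) + z(FA)] = −½·(-0.1231 + 0.2019) = -0.0394
c < 0: the inspector has a liberal response bias.

c = -0.04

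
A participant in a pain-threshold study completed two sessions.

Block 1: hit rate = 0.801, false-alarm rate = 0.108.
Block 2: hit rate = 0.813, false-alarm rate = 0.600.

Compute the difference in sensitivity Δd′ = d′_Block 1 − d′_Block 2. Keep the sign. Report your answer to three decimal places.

Block 1: z(0.801) = 0.8452, z(0.108) = -1.2372, d' = 2.0824
Block 2: z(0.813) = 0.8890, z(0.600) = 0.2533, d' = 0.6357
Δd' = d'_Block 1 − d'_Block 2 = 2.0824 − 0.6357 = 1.4467
Block 1 has the higher sensitivity.

Δd′ = 1.447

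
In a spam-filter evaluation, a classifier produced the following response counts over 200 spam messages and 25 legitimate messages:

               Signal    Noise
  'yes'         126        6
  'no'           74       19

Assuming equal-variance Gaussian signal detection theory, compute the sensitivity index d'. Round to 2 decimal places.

H = 126/200 = 0.6300
FA = 6/25 = 0.2400
Φ⁻¹(H) = 0.332
Φ⁻¹(FA) = -0.706
d' = z(H) − z(FA) = 0.332 − (-0.706) = 1.038

d' = 1.04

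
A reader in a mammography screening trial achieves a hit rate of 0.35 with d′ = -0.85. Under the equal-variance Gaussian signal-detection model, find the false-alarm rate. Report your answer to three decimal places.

false-alarm rate = 0.679

z(hit rate) = z(0.35) = -0.3853
z(FA) = z(H) − d' = -0.3853 − (-0.85) = 0.4647
false-alarm rate = Φ(0.4647) = 0.6789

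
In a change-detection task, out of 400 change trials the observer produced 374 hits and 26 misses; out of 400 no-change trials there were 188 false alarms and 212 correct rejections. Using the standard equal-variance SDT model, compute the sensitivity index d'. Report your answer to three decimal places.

H = 374/400 = 0.9350
FA = 188/400 = 0.4700
z(H) = 1.5141
z(FA) = -0.0753
d' = z(H) − z(FA) = 1.5141 − (-0.0753) = 1.5894

d' = 1.589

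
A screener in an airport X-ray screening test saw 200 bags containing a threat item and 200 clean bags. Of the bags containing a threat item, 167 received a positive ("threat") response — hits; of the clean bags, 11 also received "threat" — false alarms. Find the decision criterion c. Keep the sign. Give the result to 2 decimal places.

H = 167/200 = 0.8350
FA = 11/200 = 0.0550
z(H) = 0.974
z(FA) = -1.598
c = −½·[z(H) + z(FA)] = −0.5 × (0.974 + (-1.598)) = 0.312

c = 0.31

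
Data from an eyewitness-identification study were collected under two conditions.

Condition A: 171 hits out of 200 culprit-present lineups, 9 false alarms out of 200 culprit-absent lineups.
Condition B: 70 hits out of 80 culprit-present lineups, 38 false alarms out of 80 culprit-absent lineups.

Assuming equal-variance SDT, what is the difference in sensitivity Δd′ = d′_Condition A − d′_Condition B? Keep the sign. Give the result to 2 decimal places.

Δd′ = 1.54

Condition A: z(0.8550) = 1.058, z(0.0450) = -1.695, d' = 2.753
Condition B: z(0.8750) = 1.150, z(0.4750) = -0.063, d' = 1.213
Δd' = d'_Condition A − d'_Condition B = 2.753 − 1.213 = 1.540
Condition A has the higher sensitivity.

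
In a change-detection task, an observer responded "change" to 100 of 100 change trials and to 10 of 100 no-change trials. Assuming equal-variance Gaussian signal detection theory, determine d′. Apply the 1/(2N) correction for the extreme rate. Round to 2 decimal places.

The hit rate is 100/100 = 1, so apply the 1/(2N) correction: H → 1 − 1/(2·100) = 0.99500.
z(H) = z(0.99500) = 2.576
z(FA) = z(0.10000) = -1.282
d' = 2.576 − (-1.282) = 3.858

d′ = 3.86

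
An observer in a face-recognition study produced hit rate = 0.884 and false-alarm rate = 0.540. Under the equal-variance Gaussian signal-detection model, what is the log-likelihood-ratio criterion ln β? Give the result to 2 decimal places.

ln β = -0.71

z(0.884) = 1.195, z(0.540) = 0.100
ln β = −½·[z(H)² − z(FA)²] = −0.5 × (1.428 − 0.010) = -0.709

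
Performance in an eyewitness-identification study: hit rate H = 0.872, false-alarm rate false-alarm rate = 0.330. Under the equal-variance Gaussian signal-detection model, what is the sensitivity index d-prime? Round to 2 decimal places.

d-prime = 1.58

z(H) = 1.1359
z(FA) = -0.4399
d' = z(H) − z(FA) = 1.1359 − (-0.4399) = 1.5758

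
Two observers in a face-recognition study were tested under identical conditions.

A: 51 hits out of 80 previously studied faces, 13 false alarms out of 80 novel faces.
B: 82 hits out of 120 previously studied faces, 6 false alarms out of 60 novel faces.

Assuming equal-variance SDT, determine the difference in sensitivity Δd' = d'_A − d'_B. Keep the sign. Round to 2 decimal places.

Δd' = -0.42

A: z(0.6375) = 0.352, z(0.1625) = -0.984, d' = 1.336
B: z(0.6833) = 0.477, z(0.1000) = -1.282, d' = 1.759
Δd' = d'_A − d'_B = 1.336 − 1.759 = -0.423
B has the higher sensitivity.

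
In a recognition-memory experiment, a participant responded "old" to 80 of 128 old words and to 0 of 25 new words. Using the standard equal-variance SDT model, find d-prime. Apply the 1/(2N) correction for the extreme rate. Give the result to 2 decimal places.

d-prime = 2.37

The false-alarm rate is 0/25 = 0, so apply the 1/(2N) correction: FA → 1/(2·25) = 0.02000.
z(H) = z(0.62500) = 0.319
z(FA) = z(0.02000) = -2.054
d' = 0.319 − (-2.054) = 2.373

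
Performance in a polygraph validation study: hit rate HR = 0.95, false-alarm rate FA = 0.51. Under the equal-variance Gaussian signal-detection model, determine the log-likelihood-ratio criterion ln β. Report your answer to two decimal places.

z(H) = z(0.95) = 1.645
z(FA) = z(0.51) = 0.025
ln β = −½·[z(H)² − z(FA)²] = −0.5 × (2.706 − 0.001) = -1.3525

ln β = -1.35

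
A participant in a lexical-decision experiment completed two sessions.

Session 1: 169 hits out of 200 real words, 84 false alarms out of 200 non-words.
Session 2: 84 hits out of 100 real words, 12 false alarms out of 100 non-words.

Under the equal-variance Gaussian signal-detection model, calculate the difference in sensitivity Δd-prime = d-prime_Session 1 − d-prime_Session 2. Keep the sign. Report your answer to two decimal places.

Session 1: z(0.8450) = 1.015, z(0.4200) = -0.202, d' = 1.217
Session 2: z(0.8400) = 0.994, z(0.1200) = -1.175, d' = 2.169
Δd' = d'_Session 1 − d'_Session 2 = 1.217 − 2.169 = -0.952
Session 2 has the higher sensitivity.

Δd-prime = -0.95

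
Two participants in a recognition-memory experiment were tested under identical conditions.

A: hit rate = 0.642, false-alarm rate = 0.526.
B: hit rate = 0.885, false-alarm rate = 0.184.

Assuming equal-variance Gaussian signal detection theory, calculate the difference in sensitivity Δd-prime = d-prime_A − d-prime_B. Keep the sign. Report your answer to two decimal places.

Δd-prime = -1.80

A: z(0.642) = 0.364, z(0.526) = 0.065, d' = 0.299
B: z(0.885) = 1.200, z(0.184) = -0.900, d' = 2.100
Δd' = d'_A − d'_B = 0.299 − 2.100 = -1.801
B has the higher sensitivity.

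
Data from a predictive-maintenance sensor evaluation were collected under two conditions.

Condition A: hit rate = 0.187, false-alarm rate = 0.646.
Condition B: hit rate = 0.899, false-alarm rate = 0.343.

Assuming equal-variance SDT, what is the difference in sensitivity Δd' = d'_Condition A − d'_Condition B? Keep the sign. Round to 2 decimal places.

Condition A: z(0.187) = -0.889, z(0.646) = 0.375, d' = -1.264
Condition B: z(0.899) = 1.276, z(0.343) = -0.404, d' = 1.680
Δd' = d'_Condition A − d'_Condition B = -1.264 − 1.680 = -2.944
Condition B has the higher sensitivity.

Δd' = -2.94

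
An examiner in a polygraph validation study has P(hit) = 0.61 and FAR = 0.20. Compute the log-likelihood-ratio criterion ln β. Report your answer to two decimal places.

ln β = 0.32

z(0.61) = 0.279, z(0.20) = -0.842
ln β = −½·[z(H)² − z(FA)²] = −0.5 × (0.078 − 0.709) = 0.3155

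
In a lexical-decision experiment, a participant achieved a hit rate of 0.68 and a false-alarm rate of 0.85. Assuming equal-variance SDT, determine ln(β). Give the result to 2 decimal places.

ln β = 0.43

z(H) = z(0.68) = 0.468
z(FA) = z(0.85) = 1.036
ln β = −½·[z(H)² − z(FA)²] = −0.5 × (0.219 − 1.073) = 0.427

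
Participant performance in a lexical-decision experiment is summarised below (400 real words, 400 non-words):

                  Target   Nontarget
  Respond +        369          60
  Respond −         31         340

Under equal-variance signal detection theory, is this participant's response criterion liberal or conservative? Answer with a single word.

z(H) = 1.422, z(FA) = -1.036
c = −½·(z(H) + z(FA)) = -0.193
c < 0 → liberal criterion (biased toward responding “yes”).

liberal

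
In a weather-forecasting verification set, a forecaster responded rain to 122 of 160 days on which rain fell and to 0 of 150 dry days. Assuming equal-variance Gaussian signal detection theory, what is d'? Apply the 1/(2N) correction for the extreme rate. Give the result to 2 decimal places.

d' = 3.43

The false-alarm rate is 0/150 = 0, so apply the 1/(2N) correction: FA → 1/(2·150) = 0.00333.
z(H) = z(0.76250) = 0.714
z(FA) = z(0.00333) = -2.713
d' = 0.714 − (-2.713) = 3.427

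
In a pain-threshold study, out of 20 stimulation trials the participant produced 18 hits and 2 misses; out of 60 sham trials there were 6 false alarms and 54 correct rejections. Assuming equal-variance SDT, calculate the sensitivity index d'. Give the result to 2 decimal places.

H = 18/20 = 0.9000
FA = 6/60 = 0.1000
z(0.9000) = 1.2816, z(0.1000) = -1.2816
d' = z(H) − z(FA) = 1.2816 − (-1.2816) = 2.5632

d' = 2.56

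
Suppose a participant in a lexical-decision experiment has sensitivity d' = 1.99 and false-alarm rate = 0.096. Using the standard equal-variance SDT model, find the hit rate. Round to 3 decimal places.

z(false-alarm rate) = z(0.096) = -1.3047
z(H) = z(FA) + d' = -1.3047 + 1.99 = 0.6853
hit rate = Φ(0.6853) = 0.7534

hit rate = 0.753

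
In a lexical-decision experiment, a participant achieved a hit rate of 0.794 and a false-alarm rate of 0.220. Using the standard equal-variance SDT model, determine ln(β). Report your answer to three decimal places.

Φ⁻¹(H) = Φ⁻¹(0.794) = 0.8204
Φ⁻¹(FA) = Φ⁻¹(0.220) = -0.7722
ln β = −½·[z(H)² − z(FA)²] = −0.5 × (0.6731 − 0.5963) = -0.0384

ln β = -0.038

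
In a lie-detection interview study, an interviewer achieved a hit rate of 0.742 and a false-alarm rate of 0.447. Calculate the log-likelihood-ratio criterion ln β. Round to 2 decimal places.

z(H) = 0.650
z(FA) = -0.133
ln β = −½·[z(H)² − z(FA)²] = −0.5 × (0.423 − 0.018) = -0.2025

ln β = -0.20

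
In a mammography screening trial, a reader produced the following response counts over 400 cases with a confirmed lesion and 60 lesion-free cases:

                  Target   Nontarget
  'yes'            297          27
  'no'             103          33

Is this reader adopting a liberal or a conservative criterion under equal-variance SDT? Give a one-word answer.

z(H) = 0.651, z(FA) = -0.126
c = −½·(z(H) + z(FA)) = -0.2625
c < 0 → liberal criterion (biased toward responding “yes”).

liberal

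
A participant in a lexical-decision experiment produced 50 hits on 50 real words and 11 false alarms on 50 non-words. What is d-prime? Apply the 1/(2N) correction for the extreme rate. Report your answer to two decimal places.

d-prime = 3.10

The hit rate is 50/50 = 1, so apply the 1/(2N) correction: H → 1 − 1/(2·50) = 0.99000.
z(H) = z(0.99000) = 2.326
z(FA) = z(0.22000) = -0.772
d' = 2.326 − (-0.772) = 3.098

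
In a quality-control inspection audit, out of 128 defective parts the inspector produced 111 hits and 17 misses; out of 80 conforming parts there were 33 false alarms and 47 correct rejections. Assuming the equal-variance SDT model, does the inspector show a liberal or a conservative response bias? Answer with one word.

liberal

z(H) = 1.113, z(FA) = -0.221
c = −½·(z(H) + z(FA)) = -0.446
c < 0 → liberal criterion (biased toward responding “yes”).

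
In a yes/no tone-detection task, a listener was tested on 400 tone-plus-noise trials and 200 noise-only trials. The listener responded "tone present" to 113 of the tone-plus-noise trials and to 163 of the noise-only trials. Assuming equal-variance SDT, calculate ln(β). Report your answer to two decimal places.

ln β = 0.24

H = 113/400 = 0.2825
FA = 163/200 = 0.8150
z(H) = z(0.2825) = -0.575
z(FA) = z(0.8150) = 0.896
ln β = −½·[z(H)² − z(FA)²] = −0.5 × (0.331 − 0.803) = 0.236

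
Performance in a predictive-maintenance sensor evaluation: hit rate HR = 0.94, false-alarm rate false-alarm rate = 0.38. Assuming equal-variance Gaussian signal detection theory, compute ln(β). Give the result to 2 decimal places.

z(H) = 1.555
z(FA) = -0.305
ln β = −½·[z(H)² − z(FA)²] = −0.5 × (2.418 − 0.093) = -1.1625

ln β = -1.16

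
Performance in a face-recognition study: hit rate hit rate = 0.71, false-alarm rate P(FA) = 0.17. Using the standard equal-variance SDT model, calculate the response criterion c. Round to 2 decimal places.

z(H) = z(0.71) = 0.553
z(FA) = z(0.17) = -0.954
c = −½·[z(H) + z(FA)] = −0.5 × (0.553 + (-0.954)) = 0.2005

c = 0.20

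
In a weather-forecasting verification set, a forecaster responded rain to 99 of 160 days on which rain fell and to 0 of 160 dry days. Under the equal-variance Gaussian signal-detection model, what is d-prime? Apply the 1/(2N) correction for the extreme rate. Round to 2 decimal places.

d-prime = 3.04

The false-alarm rate is 0/160 = 0, so apply the 1/(2N) correction: FA → 1/(2·160) = 0.00313.
z(H) = z(0.61875) = 0.302
z(FA) = z(0.00313) = -2.734
d' = 0.302 − (-2.734) = 3.036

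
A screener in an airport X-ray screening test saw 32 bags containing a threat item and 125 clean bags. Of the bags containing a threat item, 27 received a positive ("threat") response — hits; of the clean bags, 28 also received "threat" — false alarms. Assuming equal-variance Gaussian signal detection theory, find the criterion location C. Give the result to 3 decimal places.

C = -0.126

H = 27/32 = 0.8438
FA = 28/125 = 0.2240
z(H) = z(0.8438) = 1.0102
z(FA) = z(0.2240) = -0.7588
c = −½·[z(H) + z(FA)] = −0.5 × (1.0102 + (-0.7588)) = -0.1257
c < 0: the screener has a liberal response bias.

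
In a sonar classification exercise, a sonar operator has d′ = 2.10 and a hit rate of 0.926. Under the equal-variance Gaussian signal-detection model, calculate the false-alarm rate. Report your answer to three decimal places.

false-alarm rate = 0.257

z(hit rate) = z(0.926) = 1.4466
z(FA) = z(H) − d' = 1.4466 − 2.10 = -0.6534
false-alarm rate = Φ(-0.6534) = 0.2567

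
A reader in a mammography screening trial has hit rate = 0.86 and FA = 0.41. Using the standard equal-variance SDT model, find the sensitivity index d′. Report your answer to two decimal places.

d′ = 1.31

Φ⁻¹(H) = Φ⁻¹(0.86) = 1.0803
Φ⁻¹(FA) = Φ⁻¹(0.41) = -0.2275
d' = z(H) − z(FA) = 1.0803 − (-0.2275) = 1.3078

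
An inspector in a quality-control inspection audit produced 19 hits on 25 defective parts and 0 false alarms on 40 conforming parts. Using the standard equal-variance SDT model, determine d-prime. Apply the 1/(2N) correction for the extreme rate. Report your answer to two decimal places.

d-prime = 2.95

The false-alarm rate is 0/40 = 0, so apply the 1/(2N) correction: FA → 1/(2·40) = 0.01250.
z(H) = z(0.76000) = 0.706
z(FA) = z(0.01250) = -2.241
d' = 0.706 − (-2.241) = 2.947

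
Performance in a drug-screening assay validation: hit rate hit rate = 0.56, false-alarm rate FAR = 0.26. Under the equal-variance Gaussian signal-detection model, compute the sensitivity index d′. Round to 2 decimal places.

z(H) = 0.151
z(FA) = -0.643
d' = z(H) − z(FA) = 0.151 − (-0.643) = 0.794

d′ = 0.79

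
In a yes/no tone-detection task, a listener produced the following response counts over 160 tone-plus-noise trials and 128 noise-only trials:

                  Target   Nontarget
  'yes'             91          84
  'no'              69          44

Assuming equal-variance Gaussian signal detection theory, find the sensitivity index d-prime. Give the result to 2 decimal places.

d-prime = -0.23

H = 91/160 = 0.5687
FA = 84/128 = 0.6562
Φ⁻¹(0.5687) = 0.173, Φ⁻¹(0.6562) = 0.402
d' = z(H) − z(FA) = 0.173 − 0.402 = -0.229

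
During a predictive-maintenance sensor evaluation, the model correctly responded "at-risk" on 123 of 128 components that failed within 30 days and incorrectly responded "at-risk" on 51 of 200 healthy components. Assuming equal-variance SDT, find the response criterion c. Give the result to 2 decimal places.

c = -0.55

H = 123/128 = 0.9609
FA = 51/200 = 0.2550
Φ⁻¹(H) = 1.761
Φ⁻¹(FA) = -0.659
c = −½·[z(H) + z(FA)] = −0.5 × (1.761 + (-0.659)) = -0.551
c < 0: the model has a liberal response bias.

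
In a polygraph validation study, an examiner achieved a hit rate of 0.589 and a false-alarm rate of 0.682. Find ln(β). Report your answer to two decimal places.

ln β = 0.09

z(H) = 0.225
z(FA) = 0.473
ln β = −½·[z(H)² − z(FA)²] = −0.5 × (0.051 − 0.224) = 0.0865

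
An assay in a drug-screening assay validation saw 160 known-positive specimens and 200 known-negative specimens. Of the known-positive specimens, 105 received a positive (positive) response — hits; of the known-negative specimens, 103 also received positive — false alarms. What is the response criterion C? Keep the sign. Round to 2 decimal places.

C = -0.22

H = 105/160 = 0.6562
FA = 103/200 = 0.5150
Φ⁻¹(H) = Φ⁻¹(0.6562) = 0.402
Φ⁻¹(FA) = Φ⁻¹(0.5150) = 0.038
c = −½·[z(H) + z(FA)] = −0.5 × (0.402 + 0.038) = -0.220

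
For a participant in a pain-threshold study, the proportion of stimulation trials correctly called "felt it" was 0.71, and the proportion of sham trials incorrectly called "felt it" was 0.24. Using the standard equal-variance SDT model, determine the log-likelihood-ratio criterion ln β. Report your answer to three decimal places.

z(H) = 0.5534
z(FA) = -0.7063
ln β = −½·[z(H)² − z(FA)²] = −0.5 × (0.3063 − 0.4989) = 0.0963

ln β = 0.096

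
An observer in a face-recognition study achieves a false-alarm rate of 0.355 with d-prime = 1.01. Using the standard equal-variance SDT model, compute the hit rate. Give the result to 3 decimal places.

hit rate = 0.738

z(false-alarm rate) = z(0.355) = -0.3719
z(H) = z(FA) + d' = -0.3719 + 1.01 = 0.6381
hit rate = Φ(0.6381) = 0.7383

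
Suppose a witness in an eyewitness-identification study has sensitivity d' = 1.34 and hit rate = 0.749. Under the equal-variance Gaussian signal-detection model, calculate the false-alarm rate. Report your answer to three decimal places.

false-alarm rate = 0.252

z(hit rate) = z(0.749) = 0.6713
z(FA) = z(H) − d' = 0.6713 − 1.34 = -0.6687
false-alarm rate = Φ(-0.6687) = 0.2518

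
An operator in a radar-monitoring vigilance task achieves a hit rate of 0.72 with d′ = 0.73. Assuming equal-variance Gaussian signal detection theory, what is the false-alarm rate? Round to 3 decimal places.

z(hit rate) = z(0.72) = 0.5828
z(FA) = z(H) − d' = 0.5828 − 0.73 = -0.1472
false-alarm rate = Φ(-0.1472) = 0.4415

false-alarm rate = 0.442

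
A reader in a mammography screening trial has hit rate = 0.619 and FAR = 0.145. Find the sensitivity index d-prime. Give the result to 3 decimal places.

d-prime = 1.361

z(0.619) = 0.3029, z(0.145) = -1.0581
d' = z(H) − z(FA) = 0.3029 − (-1.0581) = 1.3610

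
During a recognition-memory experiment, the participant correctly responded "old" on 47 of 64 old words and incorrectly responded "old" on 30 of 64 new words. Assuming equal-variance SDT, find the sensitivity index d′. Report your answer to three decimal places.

H = 47/64 = 0.7344
FA = 30/64 = 0.4688
z(0.7344) = 0.6262, z(0.4688) = -0.0783
d' = z(H) − z(FA) = 0.6262 − (-0.0783) = 0.7045

d′ = 0.705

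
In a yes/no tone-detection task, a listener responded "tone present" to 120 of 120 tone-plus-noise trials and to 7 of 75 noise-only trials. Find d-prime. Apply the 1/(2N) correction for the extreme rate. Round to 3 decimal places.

The hit rate is 120/120 = 1, so apply the 1/(2N) correction: H → 1 − 1/(2·120) = 0.99583.
z(H) = z(0.99583) = 2.6380
z(FA) = z(0.09333) = -1.3205
d' = 2.6380 − (-1.3205) = 3.9585

d-prime = 3.959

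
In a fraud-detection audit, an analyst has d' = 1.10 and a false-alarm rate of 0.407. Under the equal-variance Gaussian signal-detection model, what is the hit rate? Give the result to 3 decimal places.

hit rate = 0.806

z(false-alarm rate) = z(0.407) = -0.2353
z(H) = z(FA) + d' = -0.2353 + 1.10 = 0.8647
hit rate = Φ(0.8647) = 0.8064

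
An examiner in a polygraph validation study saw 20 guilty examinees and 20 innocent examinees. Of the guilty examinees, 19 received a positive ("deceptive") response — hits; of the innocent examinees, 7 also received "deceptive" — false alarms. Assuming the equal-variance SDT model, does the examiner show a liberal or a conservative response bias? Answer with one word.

liberal

z(H) = 1.645, z(FA) = -0.385
c = −½·(z(H) + z(FA)) = -0.630
c < 0 → liberal criterion (biased toward responding “yes”).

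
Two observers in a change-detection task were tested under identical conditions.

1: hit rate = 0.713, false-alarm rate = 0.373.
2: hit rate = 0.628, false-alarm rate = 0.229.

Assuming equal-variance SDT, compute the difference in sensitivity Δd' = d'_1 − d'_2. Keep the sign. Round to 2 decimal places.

1: z(0.713) = 0.562, z(0.373) = -0.324, d' = 0.886
2: z(0.628) = 0.327, z(0.229) = -0.742, d' = 1.069
Δd' = d'_1 − d'_2 = 0.886 − 1.069 = -0.183
2 has the higher sensitivity.

Δd' = -0.18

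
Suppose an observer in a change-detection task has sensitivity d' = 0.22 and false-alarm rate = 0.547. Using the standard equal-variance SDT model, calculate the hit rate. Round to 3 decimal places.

z(false-alarm rate) = z(0.547) = 0.1181
z(H) = z(FA) + d' = 0.1181 + 0.22 = 0.3381
hit rate = Φ(0.3381) = 0.6324

hit rate = 0.632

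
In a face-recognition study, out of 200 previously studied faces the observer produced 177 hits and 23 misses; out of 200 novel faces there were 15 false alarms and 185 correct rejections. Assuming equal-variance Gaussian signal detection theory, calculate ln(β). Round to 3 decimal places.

H = 177/200 = 0.8850
FA = 15/200 = 0.0750
z(H) = 1.2004
z(FA) = -1.4395
ln β = −½·[z(H)² − z(FA)²] = −0.5 × (1.4410 − 2.0722) = 0.3156

ln β = 0.316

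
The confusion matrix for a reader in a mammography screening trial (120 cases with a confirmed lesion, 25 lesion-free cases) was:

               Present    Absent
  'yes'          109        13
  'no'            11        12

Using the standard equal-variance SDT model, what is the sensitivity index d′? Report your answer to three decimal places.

d′ = 1.280

H = 109/120 = 0.9083
FA = 13/25 = 0.5200
z(0.9083) = 1.3304, z(0.5200) = 0.0502
d' = z(H) − z(FA) = 1.3304 − 0.0502 = 1.2802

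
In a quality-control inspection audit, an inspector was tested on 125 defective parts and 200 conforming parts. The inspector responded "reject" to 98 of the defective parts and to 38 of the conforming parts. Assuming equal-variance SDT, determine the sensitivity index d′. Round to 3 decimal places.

H = 98/125 = 0.7840
FA = 38/200 = 0.1900
z(H) = z(0.7840) = 0.7858
z(FA) = z(0.1900) = -0.8779
d' = z(H) − z(FA) = 0.7858 − (-0.8779) = 1.6637

d′ = 1.664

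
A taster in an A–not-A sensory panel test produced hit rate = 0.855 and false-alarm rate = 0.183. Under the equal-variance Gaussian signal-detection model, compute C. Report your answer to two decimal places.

C = -0.08

Φ⁻¹(0.855) = 1.058, Φ⁻¹(0.183) = -0.904
c = −½·[z(H) + z(FA)] = −0.5 × (1.058 + (-0.904)) = -0.077
c < 0: the taster has a liberal response bias.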